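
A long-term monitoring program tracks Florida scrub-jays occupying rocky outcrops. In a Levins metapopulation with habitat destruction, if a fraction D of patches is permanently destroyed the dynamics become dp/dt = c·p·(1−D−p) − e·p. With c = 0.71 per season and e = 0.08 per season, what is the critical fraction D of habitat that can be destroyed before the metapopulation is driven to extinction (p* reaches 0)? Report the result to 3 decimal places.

0.887

The nontrivial equilibrium is p* = (1−D) − e/c; extinction occurs when this hits zero.
So D_crit = 1 − e/c = 1 − 0.08/0.71 = 1 − 0.1127 = 0.8873.
This equals the undisturbed p*, a classic result of Lande's extension.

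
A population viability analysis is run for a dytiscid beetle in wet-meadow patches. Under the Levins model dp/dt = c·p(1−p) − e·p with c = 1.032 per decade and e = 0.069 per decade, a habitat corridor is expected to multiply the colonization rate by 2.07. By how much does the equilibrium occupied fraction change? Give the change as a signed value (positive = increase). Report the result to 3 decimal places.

Before: p* = 1 − 0.069/1.032 = 0.9331.
After the change, c = 2.13624, e = 0.069, so p* = 1 − 0.069/2.13624 = 0.9677.
Δp* = 0.9677 − 0.9331 = +0.0346.

0.035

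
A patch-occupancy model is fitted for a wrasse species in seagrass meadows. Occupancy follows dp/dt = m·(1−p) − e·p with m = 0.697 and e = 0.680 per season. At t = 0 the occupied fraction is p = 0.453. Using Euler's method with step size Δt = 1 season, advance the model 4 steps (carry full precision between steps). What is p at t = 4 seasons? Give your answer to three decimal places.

0.505

Update rule: p ← p + [m·(1−p) − e·p]·Δt with Δt = 1.
p: 0.45300 → 0.52622  (Δp = +0.07322)
p: 0.52622 → 0.49862  (Δp = -0.02760)
p: 0.49862 → 0.50902  (Δp = +0.01041)
p: 0.50902 → 0.50510  (Δp = -0.00392)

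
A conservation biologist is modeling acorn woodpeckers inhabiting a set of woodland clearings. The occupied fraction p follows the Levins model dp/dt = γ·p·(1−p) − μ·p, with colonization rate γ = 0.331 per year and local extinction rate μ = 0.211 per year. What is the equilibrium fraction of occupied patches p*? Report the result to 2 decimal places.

0.36

At equilibrium, colonization balances extinction: γ·p*·(1−p*) = μ·p*.
So p* = 1 − μ/γ = 1 − 0.211/0.331 = 1 − 0.6375 = 0.3625.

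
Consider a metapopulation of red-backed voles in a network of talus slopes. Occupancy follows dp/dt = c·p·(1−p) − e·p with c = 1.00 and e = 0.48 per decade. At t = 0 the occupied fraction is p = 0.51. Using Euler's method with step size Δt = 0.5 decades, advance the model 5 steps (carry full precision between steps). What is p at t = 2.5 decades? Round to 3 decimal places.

Update rule: p ← p + [c·p·(1−p) − e·p]·Δt with Δt = 0.5.
  1  |  dp/dt·Δt = +0.002550  |  p_1 = 0.512550
  2  |  dp/dt·Δt = +0.001909  |  p_2 = 0.514459
  3  |  dp/dt·Δt = +0.001425  |  p_3 = 0.515884
  4  |  dp/dt·Δt = +0.001062  |  p_4 = 0.516946
  5  |  dp/dt·Δt = +0.000789  |  p_5 = 0.517735

0.518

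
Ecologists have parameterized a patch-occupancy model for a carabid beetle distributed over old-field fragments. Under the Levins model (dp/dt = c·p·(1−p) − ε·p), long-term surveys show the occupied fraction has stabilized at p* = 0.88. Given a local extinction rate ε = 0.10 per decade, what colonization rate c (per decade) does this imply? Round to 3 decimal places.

0.833

At equilibrium c(1−p*) = ε, so c = ε/(1−p*).
c = 0.10/(1 − 0.88) = 0.10/0.1200 = 0.8333.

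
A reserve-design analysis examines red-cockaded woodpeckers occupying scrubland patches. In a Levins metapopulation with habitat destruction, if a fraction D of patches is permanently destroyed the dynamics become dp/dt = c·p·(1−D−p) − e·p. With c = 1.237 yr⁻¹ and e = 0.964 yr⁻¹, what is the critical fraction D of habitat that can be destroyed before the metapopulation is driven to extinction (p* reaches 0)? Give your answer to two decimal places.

The nontrivial equilibrium is p* = (1−D) − e/c; extinction occurs when this hits zero.
So D_crit = 1 − e/c = 1 − 0.964/1.237 = 1 − 0.7793 = 0.2207.
This equals the undisturbed p*, a classic result of Lande's extension.

0.22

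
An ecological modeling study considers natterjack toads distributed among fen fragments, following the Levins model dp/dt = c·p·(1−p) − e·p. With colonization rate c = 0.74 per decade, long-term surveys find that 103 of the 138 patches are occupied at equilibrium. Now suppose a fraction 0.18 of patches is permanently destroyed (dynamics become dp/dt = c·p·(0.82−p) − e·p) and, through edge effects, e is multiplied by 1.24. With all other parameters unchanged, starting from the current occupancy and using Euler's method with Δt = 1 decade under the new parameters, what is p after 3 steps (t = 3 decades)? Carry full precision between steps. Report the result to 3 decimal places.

0.540

Observed p* = 103/138 = 0.74638.
Balance c(1−p*) = e gives e = 0.74×(1 − 0.74638) = 0.18768.
Starting from p₀ = 0.74638; update p ← p + (dp/dt)·Δt with the new parameters.
t = 1: p = 0.74638 + (-0.13304) = 0.61334
t = 2: p = 0.61334 + (-0.04894) = 0.56440
t = 3: p = 0.56440 + (-0.02460) = 0.53980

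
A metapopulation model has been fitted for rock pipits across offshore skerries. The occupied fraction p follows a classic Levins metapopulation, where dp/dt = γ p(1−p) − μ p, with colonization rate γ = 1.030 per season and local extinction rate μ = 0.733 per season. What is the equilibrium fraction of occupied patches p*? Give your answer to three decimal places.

Setting dp/dt = 0 and dividing through by p* gives γ·(1−p*) = μ.
So p* = 1 − μ/γ = 1 − 0.733/1.030 = 1 − 0.7117 = 0.2883.

0.288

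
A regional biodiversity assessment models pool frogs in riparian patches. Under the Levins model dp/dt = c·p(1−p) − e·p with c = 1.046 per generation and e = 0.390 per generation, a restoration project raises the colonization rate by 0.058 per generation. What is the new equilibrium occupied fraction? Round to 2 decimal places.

Before: p* = 1 − 0.390/1.046 = 0.6272.
After the change, c = 1.104, e = 0.39, so p* = 1 − 0.39/1.104 = 0.6467.

0.65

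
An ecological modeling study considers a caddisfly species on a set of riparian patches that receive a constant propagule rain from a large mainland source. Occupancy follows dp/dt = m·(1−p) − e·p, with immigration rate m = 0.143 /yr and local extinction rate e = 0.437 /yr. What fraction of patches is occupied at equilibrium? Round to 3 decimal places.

0.247

At equilibrium the propagule rain into empty patches balances local extinction: m(1−p*) = e·p*.
p* = m/(m+e) = 0.143/(0.143+0.437) = 0.143/0.5800 = 0.2466.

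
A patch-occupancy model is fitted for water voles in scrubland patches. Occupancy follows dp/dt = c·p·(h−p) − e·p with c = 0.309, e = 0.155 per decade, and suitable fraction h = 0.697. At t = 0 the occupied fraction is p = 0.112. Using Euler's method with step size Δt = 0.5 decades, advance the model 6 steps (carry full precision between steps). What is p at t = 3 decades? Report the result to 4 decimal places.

0.1205

Update rule: p ← p + [c·p·(h−p) − e·p]·Δt with Δt = 0.5.
step 1: Δp = +0.00144, p = 0.11344
step 2: Δp = +0.00144, p = 0.11488
step 3: Δp = +0.00143, p = 0.11631
step 4: Δp = +0.00142, p = 0.11773
step 5: Δp = +0.00141, p = 0.11914
step 6: Δp = +0.00140, p = 0.12054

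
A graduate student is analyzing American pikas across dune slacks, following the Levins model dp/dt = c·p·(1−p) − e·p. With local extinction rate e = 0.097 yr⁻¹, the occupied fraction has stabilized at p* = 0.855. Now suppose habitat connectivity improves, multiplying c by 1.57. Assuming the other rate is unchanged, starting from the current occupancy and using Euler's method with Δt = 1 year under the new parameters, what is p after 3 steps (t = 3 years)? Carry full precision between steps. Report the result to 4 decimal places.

Balance c(1−p*) = e gives c = e/(1 − 0.85500) = 0.097/0.14500 = 0.66897.
Starting from p₀ = 0.85500; update p ← p + (dp/dt)·Δt with the new parameters.
  1  |  dp/dt·Δt = +0.047273  |  p_1 = 0.902273
  2  |  dp/dt·Δt = +0.005089  |  p_2 = 0.907362
  3  |  dp/dt·Δt = +0.000268  |  p_3 = 0.907630

0.9076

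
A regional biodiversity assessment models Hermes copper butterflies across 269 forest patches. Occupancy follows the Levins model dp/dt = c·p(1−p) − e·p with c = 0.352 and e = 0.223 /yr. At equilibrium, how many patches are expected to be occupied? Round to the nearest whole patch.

99

p* = 1 − e/c = 1 − 0.223/0.352 = 0.3665.
Expected occupied patches = N × p* = 269 × 0.3665 = 98.58 ≈ 99.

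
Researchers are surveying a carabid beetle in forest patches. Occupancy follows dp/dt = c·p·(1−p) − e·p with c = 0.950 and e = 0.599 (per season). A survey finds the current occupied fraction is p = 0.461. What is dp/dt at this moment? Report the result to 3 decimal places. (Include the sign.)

-0.040

Colonization term: c·p·(1−p) = 0.950×0.461×0.5390 = 0.23606.
Extinction term: e·p = 0.27614.
dp/dt = 0.23606 − 0.27614 = -0.04008.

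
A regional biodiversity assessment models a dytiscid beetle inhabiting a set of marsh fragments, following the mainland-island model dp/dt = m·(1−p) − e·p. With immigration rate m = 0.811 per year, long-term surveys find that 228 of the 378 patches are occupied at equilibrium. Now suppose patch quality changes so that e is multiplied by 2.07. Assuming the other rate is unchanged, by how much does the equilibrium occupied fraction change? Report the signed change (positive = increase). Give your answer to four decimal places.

-0.1798

Observed p* = 228/378 = 0.60317.
Balance m(1−p*) = e·p* gives e = m(1−p*)/p* = 0.811×0.39683/0.60317 = 0.53356.
New p* = m/(m+e) = 0.81100/(0.81100+1.10447) = 0.42339.
Δp* = 0.42339 − 0.60317 = -0.17978.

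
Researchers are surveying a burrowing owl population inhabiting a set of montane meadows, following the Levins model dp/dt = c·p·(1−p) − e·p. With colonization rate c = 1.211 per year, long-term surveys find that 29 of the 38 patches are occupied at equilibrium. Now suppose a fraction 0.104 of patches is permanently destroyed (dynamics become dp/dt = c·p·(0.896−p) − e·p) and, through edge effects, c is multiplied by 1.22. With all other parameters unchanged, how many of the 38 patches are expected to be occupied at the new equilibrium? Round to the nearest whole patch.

27

Observed p* = 29/38 = 0.76316.
Balance c(1−p*) = e gives e = 1.211×(1 − 0.76316) = 0.28681.
New p* = 0.896 − e/c = 0.896 − 0.28681/1.47742 = 0.70187.
Expected occupied = 38 × 0.70187 = 26.67 ≈ 27.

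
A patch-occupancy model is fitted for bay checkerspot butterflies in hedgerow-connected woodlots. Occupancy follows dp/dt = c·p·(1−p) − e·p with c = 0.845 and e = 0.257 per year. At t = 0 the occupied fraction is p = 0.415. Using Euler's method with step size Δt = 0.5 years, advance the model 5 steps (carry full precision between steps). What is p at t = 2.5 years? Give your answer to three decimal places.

0.611

Update rule: p ← p + [c·p·(1−p) − e·p]·Δt with Δt = 0.5.
step 1: Δp = +0.04924, p = 0.46424
step 2: Δp = +0.04543, p = 0.50967
step 3: Δp = +0.04009, p = 0.54977
step 4: Δp = +0.03393, p = 0.58370
step 5: Δp = +0.02766, p = 0.61136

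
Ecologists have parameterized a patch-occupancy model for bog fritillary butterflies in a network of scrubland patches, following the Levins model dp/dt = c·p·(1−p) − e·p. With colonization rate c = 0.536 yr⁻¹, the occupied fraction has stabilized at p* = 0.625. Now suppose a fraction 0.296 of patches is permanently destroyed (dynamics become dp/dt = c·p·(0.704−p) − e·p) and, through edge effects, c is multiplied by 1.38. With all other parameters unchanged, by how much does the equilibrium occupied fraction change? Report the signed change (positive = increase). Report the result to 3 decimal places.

-0.193

Balance c(1−p*) = e gives e = 0.536×(1 − 0.62500) = 0.20100.
New p* = 0.704 − e/c = 0.704 − 0.20100/0.73968 = 0.43226.
Δp* = 0.43226 − 0.62500 = -0.19274.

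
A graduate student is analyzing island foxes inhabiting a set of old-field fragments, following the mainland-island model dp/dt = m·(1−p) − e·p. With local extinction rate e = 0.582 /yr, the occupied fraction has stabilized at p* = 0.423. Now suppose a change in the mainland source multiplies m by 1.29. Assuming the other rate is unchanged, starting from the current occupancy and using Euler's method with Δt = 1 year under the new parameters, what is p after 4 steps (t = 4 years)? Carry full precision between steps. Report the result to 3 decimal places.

Balance m(1−p*) = e·p* gives m = e·p*/(1−p*) = 0.582×0.42300/0.57700 = 0.42667.
Starting from p₀ = 0.42300; update p ← p + (dp/dt)·Δt with the new parameters.
  1  |  dp/dt·Δt = +0.071394  |  p_1 = 0.494394
  2  |  dp/dt·Δt = -0.009452  |  p_2 = 0.484941
  3  |  dp/dt·Δt = +0.001251  |  p_3 = 0.486193
  4  |  dp/dt·Δt = -0.000166  |  p_4 = 0.486027

0.486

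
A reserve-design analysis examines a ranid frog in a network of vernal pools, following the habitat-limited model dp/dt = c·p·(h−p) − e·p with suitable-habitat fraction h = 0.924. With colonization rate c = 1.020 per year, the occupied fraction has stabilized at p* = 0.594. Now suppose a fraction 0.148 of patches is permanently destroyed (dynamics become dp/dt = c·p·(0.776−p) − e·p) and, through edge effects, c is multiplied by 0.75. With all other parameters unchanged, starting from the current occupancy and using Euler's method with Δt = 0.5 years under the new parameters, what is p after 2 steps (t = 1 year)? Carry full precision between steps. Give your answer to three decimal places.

Balance c(h−p*) = e gives e = 1.020×(0.924 − 0.59400) = 0.33660.
Starting from p₀ = 0.59400; update p ← p + (dp/dt)·Δt with the new parameters.
  1  |  dp/dt·Δt = -0.058619  |  p_1 = 0.535381
  2  |  dp/dt·Δt = -0.040830  |  p_2 = 0.494551

0.495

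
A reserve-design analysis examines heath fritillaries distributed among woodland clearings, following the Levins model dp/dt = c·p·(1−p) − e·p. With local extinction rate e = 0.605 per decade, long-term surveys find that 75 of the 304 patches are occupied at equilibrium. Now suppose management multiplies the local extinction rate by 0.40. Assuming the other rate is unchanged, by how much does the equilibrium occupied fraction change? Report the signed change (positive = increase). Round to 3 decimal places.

Observed p* = 75/304 = 0.24671.
Balance c(1−p*) = e gives c = e/(1 − 0.24671) = 0.605/0.75329 = 0.80314.
New p* = 1 − e/c = 1 − 0.24200/0.80314 = 0.69868.
Δp* = 0.69868 − 0.24671 = +0.45197.

0.452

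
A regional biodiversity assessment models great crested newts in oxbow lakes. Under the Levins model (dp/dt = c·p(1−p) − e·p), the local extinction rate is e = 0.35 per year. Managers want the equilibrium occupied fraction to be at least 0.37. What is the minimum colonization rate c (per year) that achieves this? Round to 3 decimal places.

p* = 1 − e/c ≥ 0.37 requires e/c ≤ 0.6300, i.e. c ≥ e/0.6300.
c_min = 0.35/0.6300 = 0.5556.

0.556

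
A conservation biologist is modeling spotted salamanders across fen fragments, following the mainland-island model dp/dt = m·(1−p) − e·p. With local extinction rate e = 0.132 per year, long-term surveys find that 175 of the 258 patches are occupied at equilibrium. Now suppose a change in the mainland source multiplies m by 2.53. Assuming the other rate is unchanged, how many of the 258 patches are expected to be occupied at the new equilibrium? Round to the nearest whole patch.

Observed p* = 175/258 = 0.67829.
Balance m(1−p*) = e·p* gives m = e·p*/(1−p*) = 0.132×0.67829/0.32171 = 0.27831.
New p* = m/(m+e) = 0.70412/(0.70412+0.13200) = 0.84213.
Expected occupied = 258 × 0.84213 = 217.27 ≈ 217.

217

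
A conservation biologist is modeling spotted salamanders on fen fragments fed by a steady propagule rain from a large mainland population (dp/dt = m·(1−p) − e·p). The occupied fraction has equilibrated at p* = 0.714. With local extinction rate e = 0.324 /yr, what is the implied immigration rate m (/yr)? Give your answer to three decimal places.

0.809

At equilibrium m(1−p*) = e·p*, so m = e·p*/(1−p*).
m = 0.324 × 0.714 / 0.2860 = 0.2313/0.2860 = 0.8089.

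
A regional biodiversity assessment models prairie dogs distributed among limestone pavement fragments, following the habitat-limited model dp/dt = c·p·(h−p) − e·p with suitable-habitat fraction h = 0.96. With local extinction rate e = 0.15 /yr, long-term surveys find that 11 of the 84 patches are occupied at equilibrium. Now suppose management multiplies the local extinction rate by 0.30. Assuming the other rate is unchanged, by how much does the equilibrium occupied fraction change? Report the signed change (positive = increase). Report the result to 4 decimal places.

Observed p* = 11/84 = 0.13095.
Balance c(h−p*) = e gives c = e/(0.96 − 0.13095) = 0.15/0.82905 = 0.18093.
New p* = 0.96 − e/c = 0.96 − 0.04500/0.18093 = 0.71129.
Δp* = 0.71129 − 0.13095 = +0.58034.

0.5803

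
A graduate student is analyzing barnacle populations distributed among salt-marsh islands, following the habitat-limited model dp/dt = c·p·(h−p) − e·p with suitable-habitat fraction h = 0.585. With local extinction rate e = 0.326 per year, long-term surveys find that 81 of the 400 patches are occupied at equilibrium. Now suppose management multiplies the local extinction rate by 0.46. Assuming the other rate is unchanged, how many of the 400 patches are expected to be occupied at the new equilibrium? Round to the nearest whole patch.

164

Observed p* = 81/400 = 0.20250.
Balance c(h−p*) = e gives c = e/(0.585 − 0.20250) = 0.326/0.38250 = 0.85229.
New p* = 0.585 − e/c = 0.585 − 0.14996/0.85229 = 0.40905.
Expected occupied = 400 × 0.40905 = 163.62 ≈ 164.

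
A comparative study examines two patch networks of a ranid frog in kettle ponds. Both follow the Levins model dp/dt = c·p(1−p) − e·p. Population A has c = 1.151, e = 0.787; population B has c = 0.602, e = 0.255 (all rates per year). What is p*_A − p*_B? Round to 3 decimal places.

A: p*_A = 1 − 0.787/1.151 = 0.3162.
B: p*_B = 1 − 0.255/0.602 = 0.5764.
p*_A − p*_B = 0.3162 − 0.5764 = -0.2602.

-0.260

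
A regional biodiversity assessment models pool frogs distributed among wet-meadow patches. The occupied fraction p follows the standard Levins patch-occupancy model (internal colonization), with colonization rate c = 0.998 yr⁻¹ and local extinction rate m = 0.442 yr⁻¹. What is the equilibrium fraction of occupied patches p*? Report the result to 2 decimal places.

At equilibrium, colonization balances extinction: c·p*·(1−p*) = m·p*.
So p* = 1 − m/c = 1 − 0.442/0.998 = 1 − 0.4429 = 0.5571.

0.56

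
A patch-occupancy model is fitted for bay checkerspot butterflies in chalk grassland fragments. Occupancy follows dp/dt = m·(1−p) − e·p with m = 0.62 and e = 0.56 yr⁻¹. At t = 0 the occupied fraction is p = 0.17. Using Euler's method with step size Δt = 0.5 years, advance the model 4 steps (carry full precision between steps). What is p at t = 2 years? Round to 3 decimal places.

0.515

Update rule: p ← p + [m·(1−p) − e·p]·Δt with Δt = 0.5.
t = 0.5: p = 0.17000 + (+0.20970) = 0.37970
t = 1: p = 0.37970 + (+0.08598) = 0.46568
t = 1.5: p = 0.46568 + (+0.03525) = 0.50093
t = 2: p = 0.50093 + (+0.01445) = 0.51538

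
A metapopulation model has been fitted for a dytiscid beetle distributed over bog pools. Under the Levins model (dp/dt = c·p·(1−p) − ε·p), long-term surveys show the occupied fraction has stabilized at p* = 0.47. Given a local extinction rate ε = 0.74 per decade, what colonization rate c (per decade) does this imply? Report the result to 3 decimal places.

At equilibrium c(1−p*) = ε, so c = ε/(1−p*).
c = 0.74/(1 − 0.47) = 0.74/0.5300 = 1.3962.

1.396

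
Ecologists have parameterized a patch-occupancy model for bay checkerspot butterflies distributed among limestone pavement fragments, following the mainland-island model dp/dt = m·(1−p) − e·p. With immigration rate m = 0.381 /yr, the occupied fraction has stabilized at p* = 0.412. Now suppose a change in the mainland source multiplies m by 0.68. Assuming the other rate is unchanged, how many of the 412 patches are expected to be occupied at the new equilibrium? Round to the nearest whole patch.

133

Balance m(1−p*) = e·p* gives e = m(1−p*)/p* = 0.381×0.58800/0.41200 = 0.54376.
New p* = m/(m+e) = 0.25908/(0.25908+0.54376) = 0.32270.
Expected occupied = 412 × 0.32270 = 132.95 ≈ 133.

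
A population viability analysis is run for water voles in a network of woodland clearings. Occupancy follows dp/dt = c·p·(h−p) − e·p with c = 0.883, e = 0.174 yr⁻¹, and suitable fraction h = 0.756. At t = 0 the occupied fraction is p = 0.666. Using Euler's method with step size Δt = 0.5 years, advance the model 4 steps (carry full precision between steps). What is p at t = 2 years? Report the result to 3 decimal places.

Update rule: p ← p + [c·p·(h−p) − e·p]·Δt with Δt = 0.5.
p: 0.66600 → 0.63452  (Δp = -0.03148)
p: 0.63452 → 0.61335  (Δp = -0.02117)
p: 0.61335 → 0.59862  (Δp = -0.01473)
p: 0.59862 → 0.58813  (Δp = -0.01048)

0.588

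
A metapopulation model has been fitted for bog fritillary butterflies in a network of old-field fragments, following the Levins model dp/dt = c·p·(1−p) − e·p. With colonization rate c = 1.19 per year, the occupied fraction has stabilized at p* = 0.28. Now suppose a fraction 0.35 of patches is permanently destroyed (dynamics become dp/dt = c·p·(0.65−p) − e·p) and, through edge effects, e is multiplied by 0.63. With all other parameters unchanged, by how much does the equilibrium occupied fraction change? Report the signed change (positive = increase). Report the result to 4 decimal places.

-0.0836

Balance c(1−p*) = e gives e = 1.19×(1 − 0.28000) = 0.85680.
New p* = 0.65 − e/c = 0.65 − 0.53978/1.19000 = 0.19640.
Δp* = 0.19640 − 0.28000 = -0.08360.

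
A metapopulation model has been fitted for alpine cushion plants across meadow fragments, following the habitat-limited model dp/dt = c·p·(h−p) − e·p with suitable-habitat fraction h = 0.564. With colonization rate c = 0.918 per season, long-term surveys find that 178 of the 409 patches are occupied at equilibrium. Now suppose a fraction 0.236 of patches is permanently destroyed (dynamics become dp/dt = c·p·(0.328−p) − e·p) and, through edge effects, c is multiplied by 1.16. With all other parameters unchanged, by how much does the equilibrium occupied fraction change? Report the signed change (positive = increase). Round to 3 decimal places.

Observed p* = 178/409 = 0.43521.
Balance c(h−p*) = e gives e = 0.918×(0.564 − 0.43521) = 0.11823.
New p* = 0.328 − e/c = 0.328 − 0.11823/1.06488 = 0.21697.
Δp* = 0.21697 − 0.43521 = -0.21824.

-0.218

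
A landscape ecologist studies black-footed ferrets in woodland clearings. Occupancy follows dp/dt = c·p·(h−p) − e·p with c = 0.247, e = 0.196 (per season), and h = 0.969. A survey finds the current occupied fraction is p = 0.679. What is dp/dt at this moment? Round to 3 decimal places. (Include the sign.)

-0.084

Colonization term: c·p·(h−p) = 0.247×0.679×0.2900 = 0.04864.
Extinction term: e·p = 0.13308.
dp/dt = 0.04864 − 0.13308 = -0.08445.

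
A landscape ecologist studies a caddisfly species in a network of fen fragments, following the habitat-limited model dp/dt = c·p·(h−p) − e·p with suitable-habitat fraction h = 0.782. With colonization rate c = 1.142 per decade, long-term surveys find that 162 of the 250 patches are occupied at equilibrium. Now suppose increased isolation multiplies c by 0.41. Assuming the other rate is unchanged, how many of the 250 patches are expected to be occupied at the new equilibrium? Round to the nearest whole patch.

Observed p* = 162/250 = 0.64800.
Balance c(h−p*) = e gives e = 1.142×(0.782 − 0.64800) = 0.15303.
New p* = 0.782 − e/c = 0.782 − 0.15303/0.46822 = 0.45517.
Expected occupied = 250 × 0.45517 = 113.79 ≈ 114.

114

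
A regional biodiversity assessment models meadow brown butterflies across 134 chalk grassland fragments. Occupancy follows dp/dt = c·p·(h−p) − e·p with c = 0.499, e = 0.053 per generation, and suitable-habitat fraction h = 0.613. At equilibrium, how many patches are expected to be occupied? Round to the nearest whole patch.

p* = h − e/c = 0.613 − 0.1062 = 0.5068.
Expected occupied patches = N × p* = 134 × 0.5068 = 67.91 ≈ 68.

68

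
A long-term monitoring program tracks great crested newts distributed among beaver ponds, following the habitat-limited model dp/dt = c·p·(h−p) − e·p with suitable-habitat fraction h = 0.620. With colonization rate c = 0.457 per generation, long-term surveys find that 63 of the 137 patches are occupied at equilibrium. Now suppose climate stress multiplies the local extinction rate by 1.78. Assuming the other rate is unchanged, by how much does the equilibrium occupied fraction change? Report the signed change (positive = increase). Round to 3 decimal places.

Observed p* = 63/137 = 0.45985.
Balance c(h−p*) = e gives e = 0.457×(0.62 − 0.45985) = 0.07319.
New p* = 0.62 − e/c = 0.62 − 0.13028/0.45700 = 0.33492.
Δp* = 0.33492 − 0.45985 = -0.12493.

-0.125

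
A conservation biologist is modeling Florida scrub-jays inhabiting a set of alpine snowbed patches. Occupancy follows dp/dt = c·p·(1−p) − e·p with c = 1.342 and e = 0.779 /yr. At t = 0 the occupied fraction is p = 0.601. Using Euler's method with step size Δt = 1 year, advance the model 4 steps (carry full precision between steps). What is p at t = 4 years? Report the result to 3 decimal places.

0.422

Update rule: p ← p + [c·p·(1−p) − e·p]·Δt with Δt = 1.
  1  |  dp/dt·Δt = -0.146369  |  p_1 = 0.454631
  2  |  dp/dt·Δt = -0.021420  |  p_2 = 0.433211
  3  |  dp/dt·Δt = -0.007958  |  p_3 = 0.425253
  4  |  dp/dt·Δt = -0.003270  |  p_4 = 0.421983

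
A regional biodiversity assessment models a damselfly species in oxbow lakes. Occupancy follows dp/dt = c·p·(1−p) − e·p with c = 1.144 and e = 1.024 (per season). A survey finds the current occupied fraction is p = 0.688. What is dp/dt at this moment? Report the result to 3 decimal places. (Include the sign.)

Colonization term: c·p·(1−p) = 1.144×0.688×0.3120 = 0.24557.
Extinction term: e·p = 0.70451.
dp/dt = 0.24557 − 0.70451 = -0.45895.

-0.459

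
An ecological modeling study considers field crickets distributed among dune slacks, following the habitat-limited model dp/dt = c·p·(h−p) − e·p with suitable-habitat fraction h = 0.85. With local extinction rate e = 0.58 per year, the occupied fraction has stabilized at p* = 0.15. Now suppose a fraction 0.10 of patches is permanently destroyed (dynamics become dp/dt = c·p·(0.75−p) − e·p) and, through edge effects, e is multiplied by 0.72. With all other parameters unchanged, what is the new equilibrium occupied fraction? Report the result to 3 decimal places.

Balance c(h−p*) = e gives c = e/(0.85 − 0.15000) = 0.58/0.70000 = 0.82857.
New p* = 0.75 − e/c = 0.75 − 0.41760/0.82857 = 0.24600.

0.246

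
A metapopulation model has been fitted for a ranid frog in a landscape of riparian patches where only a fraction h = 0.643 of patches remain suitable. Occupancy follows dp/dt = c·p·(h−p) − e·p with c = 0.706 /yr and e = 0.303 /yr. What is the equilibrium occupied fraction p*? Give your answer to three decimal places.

0.214

Setting dp/dt = 0 and dividing by p* gives c·(h−p*) = e.
So p* = h − e/c = 0.643 − 0.303/0.706 = 0.643 − 0.4292 = 0.2138.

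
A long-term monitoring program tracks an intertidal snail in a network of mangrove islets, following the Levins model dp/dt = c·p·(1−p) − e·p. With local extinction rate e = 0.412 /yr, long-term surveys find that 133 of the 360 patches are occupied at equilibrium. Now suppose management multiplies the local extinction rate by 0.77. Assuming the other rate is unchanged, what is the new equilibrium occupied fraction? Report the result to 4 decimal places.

Observed p* = 133/360 = 0.36944.
Balance c(1−p*) = e gives c = e/(1 − 0.36944) = 0.412/0.63056 = 0.65339.
New p* = 1 − e/c = 1 − 0.31724/0.65339 = 0.51447.

0.5145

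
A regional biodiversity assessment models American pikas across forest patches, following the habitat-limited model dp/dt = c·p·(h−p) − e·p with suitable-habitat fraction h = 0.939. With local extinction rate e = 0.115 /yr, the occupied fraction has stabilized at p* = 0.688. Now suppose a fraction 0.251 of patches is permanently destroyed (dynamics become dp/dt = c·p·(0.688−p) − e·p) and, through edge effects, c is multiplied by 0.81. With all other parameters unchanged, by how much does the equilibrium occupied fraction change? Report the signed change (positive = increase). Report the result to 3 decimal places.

-0.310

Balance c(h−p*) = e gives c = e/(0.939 − 0.68800) = 0.115/0.25100 = 0.45817.
New p* = 0.688 − e/c = 0.688 − 0.11500/0.37112 = 0.37813.
Δp* = 0.37813 − 0.68800 = -0.30987.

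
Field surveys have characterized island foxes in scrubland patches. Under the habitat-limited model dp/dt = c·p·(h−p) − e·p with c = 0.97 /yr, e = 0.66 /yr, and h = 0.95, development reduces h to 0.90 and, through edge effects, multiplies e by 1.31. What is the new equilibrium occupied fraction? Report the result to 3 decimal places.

Before: p* = h − e/c = 0.95 − 0.66/0.97 = 0.95 − 0.6804 = 0.2696.
After: c = 0.97, e = 0.8646, h = 0.90; p* = 0.90 − 0.8646/0.97 = 0.0087.

0.009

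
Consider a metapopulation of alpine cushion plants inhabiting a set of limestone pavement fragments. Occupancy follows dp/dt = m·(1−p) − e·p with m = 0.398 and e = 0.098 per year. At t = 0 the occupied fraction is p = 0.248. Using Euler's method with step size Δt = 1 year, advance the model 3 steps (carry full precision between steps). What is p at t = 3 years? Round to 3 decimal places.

0.731

Update rule: p ← p + [m·(1−p) − e·p]·Δt with Δt = 1.
  1  |  dp/dt·Δt = +0.274992  |  p_1 = 0.522992
  2  |  dp/dt·Δt = +0.138596  |  p_2 = 0.661588
  3  |  dp/dt·Δt = +0.069852  |  p_3 = 0.731440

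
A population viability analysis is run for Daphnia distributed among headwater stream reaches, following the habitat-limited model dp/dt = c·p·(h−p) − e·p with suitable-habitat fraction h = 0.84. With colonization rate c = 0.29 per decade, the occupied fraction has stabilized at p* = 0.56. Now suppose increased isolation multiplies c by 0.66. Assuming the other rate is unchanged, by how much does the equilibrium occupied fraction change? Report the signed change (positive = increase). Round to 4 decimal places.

-0.1442

Balance c(h−p*) = e gives e = 0.29×(0.84 − 0.56000) = 0.08120.
New p* = 0.84 − e/c = 0.84 − 0.08120/0.19140 = 0.41576.
Δp* = 0.41576 − 0.56000 = -0.14424.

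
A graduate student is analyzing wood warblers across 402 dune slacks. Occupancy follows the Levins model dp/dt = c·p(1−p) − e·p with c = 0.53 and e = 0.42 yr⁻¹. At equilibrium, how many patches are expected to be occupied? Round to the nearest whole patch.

83

p* = 1 − e/c = 1 − 0.42/0.53 = 0.2075.
Expected occupied patches = N × p* = 402 × 0.2075 = 83.43 ≈ 83.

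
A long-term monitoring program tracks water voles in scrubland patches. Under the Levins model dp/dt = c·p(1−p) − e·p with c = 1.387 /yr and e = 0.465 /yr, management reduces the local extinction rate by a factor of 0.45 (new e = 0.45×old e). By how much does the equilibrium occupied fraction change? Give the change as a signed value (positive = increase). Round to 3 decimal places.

0.184

Before: p* = 1 − 0.465/1.387 = 0.6647.
After the change, c = 1.387, e = 0.20925, so p* = 1 − 0.20925/1.387 = 0.8491.
Δp* = 0.8491 − 0.6647 = +0.1844.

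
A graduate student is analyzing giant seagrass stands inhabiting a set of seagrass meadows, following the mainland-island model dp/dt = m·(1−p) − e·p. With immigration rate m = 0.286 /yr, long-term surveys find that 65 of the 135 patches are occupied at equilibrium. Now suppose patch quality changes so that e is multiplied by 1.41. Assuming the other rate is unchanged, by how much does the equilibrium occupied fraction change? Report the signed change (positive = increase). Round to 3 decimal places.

Observed p* = 65/135 = 0.48148.
Balance m(1−p*) = e·p* gives e = m(1−p*)/p* = 0.286×0.51852/0.48148 = 0.30800.
New p* = m/(m+e) = 0.28600/(0.28600+0.43428) = 0.39707.
Δp* = 0.39707 − 0.48148 = -0.08441.

-0.084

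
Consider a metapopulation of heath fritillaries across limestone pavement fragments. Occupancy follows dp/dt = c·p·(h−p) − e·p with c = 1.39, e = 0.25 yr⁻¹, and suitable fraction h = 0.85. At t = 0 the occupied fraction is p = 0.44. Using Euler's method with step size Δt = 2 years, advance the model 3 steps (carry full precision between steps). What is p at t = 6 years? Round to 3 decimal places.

Update rule: p ← p + [c·p·(h−p) − e·p]·Δt with Δt = 2.
step 1: Δp = +0.28151, p = 0.72151
step 2: Δp = -0.10303, p = 0.61848
step 3: Δp = +0.08883, p = 0.70731

0.707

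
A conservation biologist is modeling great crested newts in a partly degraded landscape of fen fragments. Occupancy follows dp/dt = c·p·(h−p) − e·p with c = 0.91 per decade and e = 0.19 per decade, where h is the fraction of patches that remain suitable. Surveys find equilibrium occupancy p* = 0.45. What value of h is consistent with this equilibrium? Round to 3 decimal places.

At equilibrium c(h−p*) = e, so h = p* + e/c.
h = 0.45 + 0.19/0.91 = 0.45 + 0.2088 = 0.6588.

0.659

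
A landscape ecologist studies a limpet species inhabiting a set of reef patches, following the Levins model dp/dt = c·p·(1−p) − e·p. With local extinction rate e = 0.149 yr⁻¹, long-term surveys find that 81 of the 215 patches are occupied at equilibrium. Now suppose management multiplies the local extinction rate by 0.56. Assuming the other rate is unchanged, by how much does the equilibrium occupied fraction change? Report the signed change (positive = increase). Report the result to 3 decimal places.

Observed p* = 81/215 = 0.37674.
Balance c(1−p*) = e gives c = e/(1 − 0.37674) = 0.149/0.62326 = 0.23907.
New p* = 1 − e/c = 1 − 0.08344/0.23907 = 0.65098.
Δp* = 0.65098 − 0.37674 = +0.27424.

0.274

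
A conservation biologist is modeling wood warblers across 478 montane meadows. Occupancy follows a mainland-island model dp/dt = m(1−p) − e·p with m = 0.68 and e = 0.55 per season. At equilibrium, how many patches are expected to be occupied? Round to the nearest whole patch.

p* = m/(m+e) = 0.68/1.2300 = 0.5528.
Expected occupied patches = N × p* = 478 × 0.5528 = 264.26 ≈ 264.

264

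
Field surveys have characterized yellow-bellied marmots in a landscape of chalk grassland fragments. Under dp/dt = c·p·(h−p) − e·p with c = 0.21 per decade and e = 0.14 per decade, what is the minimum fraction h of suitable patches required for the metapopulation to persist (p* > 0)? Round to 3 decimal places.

p* = h − e/c is positive only when h > e/c.
h_min = e/c = 0.14/0.21 = 0.6667.

0.667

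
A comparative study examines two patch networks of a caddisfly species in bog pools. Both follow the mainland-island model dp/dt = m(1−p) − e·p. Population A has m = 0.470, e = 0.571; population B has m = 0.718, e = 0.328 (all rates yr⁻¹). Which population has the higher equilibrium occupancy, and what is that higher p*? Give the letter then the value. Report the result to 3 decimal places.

A: p*_A = m/(m+e) = 0.470/1.0410 = 0.4515.
B: p*_B = 0.718/1.0460 = 0.6864.
B is higher at 0.6864.

B, 0.686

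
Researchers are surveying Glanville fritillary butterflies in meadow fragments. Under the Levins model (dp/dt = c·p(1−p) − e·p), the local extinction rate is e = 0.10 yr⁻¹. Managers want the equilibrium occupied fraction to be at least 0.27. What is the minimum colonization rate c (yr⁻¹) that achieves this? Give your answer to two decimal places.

0.14

p* = 1 − e/c ≥ 0.27 requires e/c ≤ 0.7300, i.e. c ≥ e/0.7300.
c_min = 0.10/0.7300 = 0.1370.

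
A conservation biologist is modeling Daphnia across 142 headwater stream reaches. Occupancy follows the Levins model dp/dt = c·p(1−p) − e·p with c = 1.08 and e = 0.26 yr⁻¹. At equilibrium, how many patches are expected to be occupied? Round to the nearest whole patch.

108

p* = 1 − e/c = 1 − 0.26/1.08 = 0.7593.
Expected occupied patches = N × p* = 142 × 0.7593 = 107.81 ≈ 108.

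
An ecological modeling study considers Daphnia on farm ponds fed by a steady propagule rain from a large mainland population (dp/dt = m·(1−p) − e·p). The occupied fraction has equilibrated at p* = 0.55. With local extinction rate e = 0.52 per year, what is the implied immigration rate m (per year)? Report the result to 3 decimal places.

At equilibrium m(1−p*) = e·p*, so m = e·p*/(1−p*).
m = 0.52 × 0.55 / 0.4500 = 0.2860/0.4500 = 0.6356.

0.636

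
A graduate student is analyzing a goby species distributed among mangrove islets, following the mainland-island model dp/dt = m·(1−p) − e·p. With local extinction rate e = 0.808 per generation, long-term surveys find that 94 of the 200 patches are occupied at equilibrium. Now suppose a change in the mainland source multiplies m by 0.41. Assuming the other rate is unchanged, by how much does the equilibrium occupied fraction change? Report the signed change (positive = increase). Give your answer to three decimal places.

Observed p* = 94/200 = 0.47000.
Balance m(1−p*) = e·p* gives m = e·p*/(1−p*) = 0.808×0.47000/0.53000 = 0.71653.
New p* = m/(m+e) = 0.29378/(0.29378+0.80800) = 0.26664.
Δp* = 0.26664 − 0.47000 = -0.20336.

-0.203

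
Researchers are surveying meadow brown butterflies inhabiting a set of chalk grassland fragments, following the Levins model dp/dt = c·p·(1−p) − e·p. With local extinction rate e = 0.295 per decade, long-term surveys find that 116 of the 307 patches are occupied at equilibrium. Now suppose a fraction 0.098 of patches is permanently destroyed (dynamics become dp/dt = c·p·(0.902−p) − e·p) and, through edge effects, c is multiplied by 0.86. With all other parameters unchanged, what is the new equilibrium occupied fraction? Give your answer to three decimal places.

0.179

Observed p* = 116/307 = 0.37785.
Balance c(1−p*) = e gives c = e/(1 − 0.37785) = 0.295/0.62215 = 0.47416.
New p* = 0.902 − e/c = 0.902 − 0.29500/0.40778 = 0.17857.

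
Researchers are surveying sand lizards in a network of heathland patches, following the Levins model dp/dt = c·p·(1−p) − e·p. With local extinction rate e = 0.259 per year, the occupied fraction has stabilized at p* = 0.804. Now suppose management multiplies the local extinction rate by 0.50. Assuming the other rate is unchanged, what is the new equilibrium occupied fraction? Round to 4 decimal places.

0.9020

Balance c(1−p*) = e gives c = e/(1 − 0.80400) = 0.259/0.19600 = 1.32143.
New p* = 1 − e/c = 1 − 0.12950/1.32143 = 0.90200.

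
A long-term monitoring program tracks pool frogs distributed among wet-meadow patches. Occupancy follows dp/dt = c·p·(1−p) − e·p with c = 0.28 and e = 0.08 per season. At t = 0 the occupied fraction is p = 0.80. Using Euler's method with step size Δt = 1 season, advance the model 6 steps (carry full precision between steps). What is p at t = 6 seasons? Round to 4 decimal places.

Update rule: p ← p + [c·p·(1−p) − e·p]·Δt with Δt = 1.
step 1: Δp = -0.01920, p = 0.78080
step 2: Δp = -0.01454, p = 0.76626
step 3: Δp = -0.01115, p = 0.75511
step 4: Δp = -0.00863, p = 0.74648
step 5: Δp = -0.00673, p = 0.73975
step 6: Δp = -0.00527, p = 0.73447

0.7345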